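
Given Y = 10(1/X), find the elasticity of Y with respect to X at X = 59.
Elasticity = -1

Elasticity = (dY/dX) · (X/Y)

dY/dX = -10/X²
At X = 59: dY/dX = -10/3481, Y = 10/59

Elasticity = (-10/3481) · (59 / (10/59)) = -1

Interpretation: for a small percentage change in X, the percentage change in Y is approximately -1.00 times as large.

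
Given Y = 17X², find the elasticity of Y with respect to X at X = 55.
Elasticity = 2

Elasticity = (dY/dX) · (X/Y)

dY/dX = 34·X
At X = 55: dY/dX = 1870, Y = 51425

Elasticity = 1870 · (55 / 51425) = 2

Interpretation: for a small percentage change in X, the percentage change in Y is approximately 2.00 times as large.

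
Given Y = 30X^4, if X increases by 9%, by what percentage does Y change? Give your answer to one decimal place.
41.2%

For Y = 30X^4:
If X → X(1 + 0.09)
Then Y → Y · (1 + 0.09)^4
     ≈ Y · 1.4116

Percentage change = ((1 + 0.09)^4 − 1) × 100% ≈ 41.2%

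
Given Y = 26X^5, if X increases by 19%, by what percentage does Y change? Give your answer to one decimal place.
138.6%

For Y = 26X^5:
If X → X(1 + 0.19)
Then Y → Y · (1 + 0.19)^5
     ≈ Y · 2.3864

Percentage change = ((1 + 0.19)^5 − 1) × 100% ≈ 138.6%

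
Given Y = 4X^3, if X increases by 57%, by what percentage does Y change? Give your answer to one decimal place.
287.0%

For Y = 4X^3:
If X → X(1 + 0.57)
Then Y → Y · (1 + 0.57)^3
     ≈ Y · 3.8699

Percentage change = ((1 + 0.57)^3 − 1) × 100% ≈ 287.0%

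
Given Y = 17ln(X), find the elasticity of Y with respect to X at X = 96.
Elasticity = 1/ln(96) ≈ 0.2191

Elasticity = (dY/dX) · (X/Y)

dY/dX = 17/X
At X = 96: dY/dX = 17/96, Y = 17·ln(96)

Elasticity = (17/96) · (96 / (17·ln(96))) = 1/ln(96) ≈ 0.2191

Interpretation: for a small percentage change in X, the percentage change in Y is approximately 0.22 times as large.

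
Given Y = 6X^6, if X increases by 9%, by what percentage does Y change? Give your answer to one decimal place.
67.7%

For Y = 6X^6:
If X → X(1 + 0.09)
Then Y → Y · (1 + 0.09)^6
     ≈ Y · 1.6771

Percentage change = ((1 + 0.09)^6 − 1) × 100% ≈ 67.7%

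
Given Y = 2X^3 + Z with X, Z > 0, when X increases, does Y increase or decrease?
Y increases

Taking the partial derivative:
∂Y/∂X = 6X^2

∂Y/∂X = 6X^2 > 0 (assuming positive values)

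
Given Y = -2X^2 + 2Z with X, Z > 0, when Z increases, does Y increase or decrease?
Y increases

Taking the partial derivative:
∂Y/∂Z = 2

∂Y/∂Z = 2 > 0 (assuming positive values)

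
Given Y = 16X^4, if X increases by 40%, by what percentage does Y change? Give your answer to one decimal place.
284.2%

For Y = 16X^4:
If X → X(1 + 0.4)
Then Y → Y · (1 + 0.4)^4
     = Y · 3.8416

Percentage change = ((1 + 0.4)^4 − 1) × 100% ≈ 284.2%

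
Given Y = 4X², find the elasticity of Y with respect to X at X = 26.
Elasticity = 2

Elasticity = (dY/dX) · (X/Y)

dY/dX = 8·X
At X = 26: dY/dX = 208, Y = 2704

Elasticity = 208 · (26 / 2704) = 2

Interpretation: for a small percentage change in X, the percentage change in Y is approximately 2.00 times as large.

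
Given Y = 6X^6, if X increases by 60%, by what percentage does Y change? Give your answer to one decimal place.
1577.7%

For Y = 6X^6:
If X → X(1 + 0.6)
Then Y → Y · (1 + 0.6)^6
     ≈ Y · 16.7772

Percentage change = ((1 + 0.6)^6 − 1) × 100% ≈ 1577.7%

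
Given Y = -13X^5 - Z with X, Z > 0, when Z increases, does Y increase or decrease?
Y decreases

Taking the partial derivative:
∂Y/∂Z = -1

∂Y/∂Z = -1 < 0 (assuming positive values)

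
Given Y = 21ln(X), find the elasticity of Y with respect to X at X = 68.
Elasticity = 1/ln(68) ≈ 0.2370

Elasticity = (dY/dX) · (X/Y)

dY/dX = 21/X
At X = 68: dY/dX = 21/68, Y = 21·ln(68)

Elasticity = (21/68) · (68 / (21·ln(68))) = 1/ln(68) ≈ 0.2370

Interpretation: for a small percentage change in X, the percentage change in Y is approximately 0.24 times as large.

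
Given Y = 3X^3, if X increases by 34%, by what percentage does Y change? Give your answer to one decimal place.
140.6%

For Y = 3X^3:
If X → X(1 + 0.34)
Then Y → Y · (1 + 0.34)^3
     ≈ Y · 2.4061

Percentage change = ((1 + 0.34)^3 − 1) × 100% ≈ 140.6%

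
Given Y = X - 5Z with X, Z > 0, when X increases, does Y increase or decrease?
Y increases

Taking the partial derivative:
∂Y/∂X = 1

∂Y/∂X = 1 > 0 (assuming positive values)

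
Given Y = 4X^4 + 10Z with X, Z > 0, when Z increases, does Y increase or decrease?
Y increases

Taking the partial derivative:
∂Y/∂Z = 10

∂Y/∂Z = 10 > 0 (assuming positive values)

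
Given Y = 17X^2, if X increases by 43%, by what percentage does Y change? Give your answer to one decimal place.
104.5%

For Y = 17X^2:
If X → X(1 + 0.43)
Then Y → Y · (1 + 0.43)^2
     = Y · 2.0449

Percentage change = ((1 + 0.43)^2 − 1) × 100% ≈ 104.5%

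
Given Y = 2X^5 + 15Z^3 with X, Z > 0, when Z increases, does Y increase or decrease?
Y increases

Taking the partial derivative:
∂Y/∂Z = 45Z^2

∂Y/∂Z = 45Z^2 > 0 (assuming positive values)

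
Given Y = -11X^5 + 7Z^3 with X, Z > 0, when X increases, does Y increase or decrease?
Y decreases

Taking the partial derivative:
∂Y/∂X = -55X^4

∂Y/∂X = -55X^4 < 0 (assuming positive values)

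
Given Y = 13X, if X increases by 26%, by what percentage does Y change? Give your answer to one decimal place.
26.0%

For Y = 13X:
If X → X(1 + 0.26)
Then Y → Y · (1 + 0.26)^1
     = Y · 1.2600

Percentage change = ((1 + 0.26)^1 − 1) × 100% = 26.0%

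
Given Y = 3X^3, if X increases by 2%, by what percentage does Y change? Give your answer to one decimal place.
6.1%

For Y = 3X^3:
If X → X(1 + 0.02)
Then Y → Y · (1 + 0.02)^3
     ≈ Y · 1.0612

Percentage change = ((1 + 0.02)^3 − 1) × 100% ≈ 6.1%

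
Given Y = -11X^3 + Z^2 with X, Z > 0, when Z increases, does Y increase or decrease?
Y increases

Taking the partial derivative:
∂Y/∂Z = 2Z

∂Y/∂Z = 2Z > 0 (assuming positive values)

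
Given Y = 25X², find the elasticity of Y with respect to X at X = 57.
Elasticity = 2

Elasticity = (dY/dX) · (X/Y)

dY/dX = 50·X
At X = 57: dY/dX = 2850, Y = 81225

Elasticity = 2850 · (57 / 81225) = 2

Interpretation: for a small percentage change in X, the percentage change in Y is approximately 2.00 times as large.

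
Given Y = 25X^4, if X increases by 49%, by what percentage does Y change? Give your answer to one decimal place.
392.9%

For Y = 25X^4:
If X → X(1 + 0.49)
Then Y → Y · (1 + 0.49)^4
     ≈ Y · 4.9288

Percentage change = ((1 + 0.49)^4 − 1) × 100% ≈ 392.9%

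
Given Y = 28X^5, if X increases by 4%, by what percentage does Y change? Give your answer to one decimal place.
21.7%

For Y = 28X^5:
If X → X(1 + 0.04)
Then Y → Y · (1 + 0.04)^5
     ≈ Y · 1.2167

Percentage change = ((1 + 0.04)^5 − 1) × 100% ≈ 21.7%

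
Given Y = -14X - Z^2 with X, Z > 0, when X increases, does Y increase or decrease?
Y decreases

Taking the partial derivative:
∂Y/∂X = -14

∂Y/∂X = -14 < 0 (assuming positive values)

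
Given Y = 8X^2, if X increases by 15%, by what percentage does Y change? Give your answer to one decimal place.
32.3%

For Y = 8X^2:
If X → X(1 + 0.15)
Then Y → Y · (1 + 0.15)^2
     = Y · 1.3225

Percentage change = ((1 + 0.15)^2 − 1) × 100% ≈ 32.3%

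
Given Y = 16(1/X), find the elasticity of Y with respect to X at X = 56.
Elasticity = -1

Elasticity = (dY/dX) · (X/Y)

dY/dX = -16/X²
At X = 56: dY/dX = -1/196, Y = 2/7

Elasticity = (-1/196) · (56 / (2/7)) = -1

Interpretation: for a small percentage change in X, the percentage change in Y is approximately -1.00 times as large.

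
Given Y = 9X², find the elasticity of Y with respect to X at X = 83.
Elasticity = 2

Elasticity = (dY/dX) · (X/Y)

dY/dX = 18·X
At X = 83: dY/dX = 1494, Y = 62001

Elasticity = 1494 · (83 / 62001) = 2

Interpretation: for a small percentage change in X, the percentage change in Y is approximately 2.00 times as large.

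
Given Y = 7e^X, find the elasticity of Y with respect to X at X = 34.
Elasticity = 34

Elasticity = (dY/dX) · (X/Y)

dY/dX = 7·e^X
At X = 34: dY/dX = 7·e^34, Y = 7·e^34

Elasticity = (7·e^34) · (34 / (7·e^34)) = 34

Interpretation: for a small percentage change in X, the percentage change in Y is approximately 34.00 times as large.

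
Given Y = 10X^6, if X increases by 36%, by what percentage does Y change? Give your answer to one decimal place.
532.8%

For Y = 10X^6:
If X → X(1 + 0.36)
Then Y → Y · (1 + 0.36)^6
     ≈ Y · 6.3275

Percentage change = ((1 + 0.36)^6 − 1) × 100% ≈ 532.8%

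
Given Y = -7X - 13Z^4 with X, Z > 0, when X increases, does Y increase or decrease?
Y decreases

Taking the partial derivative:
∂Y/∂X = -7

∂Y/∂X = -7 < 0 (assuming positive values)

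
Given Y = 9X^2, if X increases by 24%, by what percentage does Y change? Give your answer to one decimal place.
53.8%

For Y = 9X^2:
If X → X(1 + 0.24)
Then Y → Y · (1 + 0.24)^2
     = Y · 1.5376

Percentage change = ((1 + 0.24)^2 − 1) × 100% ≈ 53.8%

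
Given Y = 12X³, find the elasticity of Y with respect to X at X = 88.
Elasticity = 3

Elasticity = (dY/dX) · (X/Y)

dY/dX = 36·X²
At X = 88: dY/dX = 278784, Y = 8177664

Elasticity = 278784 · (88 / 8177664) = 3

Interpretation: for a small percentage change in X, the percentage change in Y is approximately 3.00 times as large.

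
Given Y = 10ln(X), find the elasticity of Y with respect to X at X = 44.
Elasticity = 1/ln(44) ≈ 0.2643

Elasticity = (dY/dX) · (X/Y)

dY/dX = 10/X
At X = 44: dY/dX = 5/22, Y = 10·ln(44)

Elasticity = (5/22) · (44 / (10·ln(44))) = 1/ln(44) ≈ 0.2643

Interpretation: for a small percentage change in X, the percentage change in Y is approximately 0.26 times as large.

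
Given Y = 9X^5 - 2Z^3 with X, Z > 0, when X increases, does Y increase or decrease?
Y increases

Taking the partial derivative:
∂Y/∂X = 45X^4

∂Y/∂X = 45X^4 > 0 (assuming positive values)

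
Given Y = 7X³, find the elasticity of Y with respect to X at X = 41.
Elasticity = 3

Elasticity = (dY/dX) · (X/Y)

dY/dX = 21·X²
At X = 41: dY/dX = 35301, Y = 482447

Elasticity = 35301 · (41 / 482447) = 3

Interpretation: for a small percentage change in X, the percentage change in Y is approximately 3.00 times as large.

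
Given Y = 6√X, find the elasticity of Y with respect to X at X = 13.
Elasticity = 1/2

Elasticity = (dY/dX) · (X/Y)

dY/dX = 3/√X
At X = 13: dY/dX = 3·√13/13, Y = 6·√13

Elasticity = (3·√13/13) · (13 / (6·√13)) = 1/2

Interpretation: for a small percentage change in X, the percentage change in Y is approximately 0.50 times as large.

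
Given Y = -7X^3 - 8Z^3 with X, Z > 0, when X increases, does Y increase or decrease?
Y decreases

Taking the partial derivative:
∂Y/∂X = -21X^2

∂Y/∂X = -21X^2 < 0 (assuming positive values)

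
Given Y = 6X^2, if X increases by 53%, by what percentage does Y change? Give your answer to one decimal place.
134.1%

For Y = 6X^2:
If X → X(1 + 0.53)
Then Y → Y · (1 + 0.53)^2
     = Y · 2.3409

Percentage change = ((1 + 0.53)^2 − 1) × 100% ≈ 134.1%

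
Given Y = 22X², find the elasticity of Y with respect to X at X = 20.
Elasticity = 2

Elasticity = (dY/dX) · (X/Y)

dY/dX = 44·X
At X = 20: dY/dX = 880, Y = 8800

Elasticity = 880 · (20 / 8800) = 2

Interpretation: for a small percentage change in X, the percentage change in Y is approximately 2.00 times as large.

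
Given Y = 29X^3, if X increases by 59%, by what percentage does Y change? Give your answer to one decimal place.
302.0%

For Y = 29X^3:
If X → X(1 + 0.59)
Then Y → Y · (1 + 0.59)^3
     ≈ Y · 4.0197

Percentage change = ((1 + 0.59)^3 − 1) × 100% ≈ 302.0%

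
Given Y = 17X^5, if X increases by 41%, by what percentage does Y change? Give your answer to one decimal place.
457.3%

For Y = 17X^5:
If X → X(1 + 0.41)
Then Y → Y · (1 + 0.41)^5
     ≈ Y · 5.5731

Percentage change = ((1 + 0.41)^5 − 1) × 100% ≈ 457.3%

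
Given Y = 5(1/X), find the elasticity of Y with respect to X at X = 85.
Elasticity = -1

Elasticity = (dY/dX) · (X/Y)

dY/dX = -5/X²
At X = 85: dY/dX = -1/1445, Y = 1/17

Elasticity = (-1/1445) · (85 / (1/17)) = -1

Interpretation: for a small percentage change in X, the percentage change in Y is approximately -1.00 times as large.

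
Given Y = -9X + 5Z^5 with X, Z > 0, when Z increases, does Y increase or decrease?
Y increases

Taking the partial derivative:
∂Y/∂Z = 25Z^4

∂Y/∂Z = 25Z^4 > 0 (assuming positive values)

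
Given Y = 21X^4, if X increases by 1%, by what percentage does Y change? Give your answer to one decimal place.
4.1%

For Y = 21X^4:
If X → X(1 + 0.01)
Then Y → Y · (1 + 0.01)^4
     ≈ Y · 1.0406

Percentage change = ((1 + 0.01)^4 − 1) × 100% ≈ 4.1%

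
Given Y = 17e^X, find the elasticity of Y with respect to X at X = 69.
Elasticity = 69

Elasticity = (dY/dX) · (X/Y)

dY/dX = 17·e^X
At X = 69: dY/dX = 17·e^69, Y = 17·e^69

Elasticity = (17·e^69) · (69 / (17·e^69)) = 69

Interpretation: for a small percentage change in X, the percentage change in Y is approximately 69.00 times as large.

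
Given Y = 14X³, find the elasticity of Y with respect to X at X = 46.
Elasticity = 3

Elasticity = (dY/dX) · (X/Y)

dY/dX = 42·X²
At X = 46: dY/dX = 88872, Y = 1362704

Elasticity = 88872 · (46 / 1362704) = 3

Interpretation: for a small percentage change in X, the percentage change in Y is approximately 3.00 times as large.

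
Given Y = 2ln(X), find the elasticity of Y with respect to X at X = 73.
Elasticity = 1/ln(73) ≈ 0.2331

Elasticity = (dY/dX) · (X/Y)

dY/dX = 2/X
At X = 73: dY/dX = 2/73, Y = 2·ln(73)

Elasticity = (2/73) · (73 / (2·ln(73))) = 1/ln(73) ≈ 0.2331

Interpretation: for a small percentage change in X, the percentage change in Y is approximately 0.23 times as large.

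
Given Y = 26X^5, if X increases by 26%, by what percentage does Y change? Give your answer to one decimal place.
217.6%

For Y = 26X^5:
If X → X(1 + 0.26)
Then Y → Y · (1 + 0.26)^5
     ≈ Y · 3.1758

Percentage change = ((1 + 0.26)^5 − 1) × 100% ≈ 217.6%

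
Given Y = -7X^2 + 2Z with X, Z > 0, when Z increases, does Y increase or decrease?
Y increases

Taking the partial derivative:
∂Y/∂Z = 2

∂Y/∂Z = 2 > 0 (assuming positive values)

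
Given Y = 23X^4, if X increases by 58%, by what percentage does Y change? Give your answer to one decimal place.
523.2%

For Y = 23X^4:
If X → X(1 + 0.58)
Then Y → Y · (1 + 0.58)^4
     ≈ Y · 6.2320

Percentage change = ((1 + 0.58)^4 − 1) × 100% ≈ 523.2%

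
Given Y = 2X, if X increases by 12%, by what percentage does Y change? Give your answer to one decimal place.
12.0%

For Y = 2X:
If X → X(1 + 0.12)
Then Y → Y · (1 + 0.12)^1
     = Y · 1.1200

Percentage change = ((1 + 0.12)^1 − 1) × 100% = 12.0%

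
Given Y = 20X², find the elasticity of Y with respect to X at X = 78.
Elasticity = 2

Elasticity = (dY/dX) · (X/Y)

dY/dX = 40·X
At X = 78: dY/dX = 3120, Y = 121680

Elasticity = 3120 · (78 / 121680) = 2

Interpretation: for a small percentage change in X, the percentage change in Y is approximately 2.00 times as large.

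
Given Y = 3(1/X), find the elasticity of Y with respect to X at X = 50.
Elasticity = -1

Elasticity = (dY/dX) · (X/Y)

dY/dX = -3/X²
At X = 50: dY/dX = -3/2500, Y = 3/50

Elasticity = (-3/2500) · (50 / (3/50)) = -1

Interpretation: for a small percentage change in X, the percentage change in Y is approximately -1.00 times as large.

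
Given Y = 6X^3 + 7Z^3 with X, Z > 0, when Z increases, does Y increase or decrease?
Y increases

Taking the partial derivative:
∂Y/∂Z = 21Z^2

∂Y/∂Z = 21Z^2 > 0 (assuming positive values)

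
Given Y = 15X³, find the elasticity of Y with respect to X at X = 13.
Elasticity = 3

Elasticity = (dY/dX) · (X/Y)

dY/dX = 45·X²
At X = 13: dY/dX = 7605, Y = 32955

Elasticity = 7605 · (13 / 32955) = 3

Interpretation: for a small percentage change in X, the percentage change in Y is approximately 3.00 times as large.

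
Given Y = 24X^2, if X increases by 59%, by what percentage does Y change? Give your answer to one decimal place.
152.8%

For Y = 24X^2:
If X → X(1 + 0.59)
Then Y → Y · (1 + 0.59)^2
     = Y · 2.5281

Percentage change = ((1 + 0.59)^2 − 1) × 100% ≈ 152.8%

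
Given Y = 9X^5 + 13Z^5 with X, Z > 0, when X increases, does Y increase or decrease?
Y increases

Taking the partial derivative:
∂Y/∂X = 45X^4

∂Y/∂X = 45X^4 > 0 (assuming positive values)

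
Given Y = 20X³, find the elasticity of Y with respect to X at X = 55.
Elasticity = 3

Elasticity = (dY/dX) · (X/Y)

dY/dX = 60·X²
At X = 55: dY/dX = 181500, Y = 3327500

Elasticity = 181500 · (55 / 3327500) = 3

Interpretation: for a small percentage change in X, the percentage change in Y is approximately 3.00 times as large.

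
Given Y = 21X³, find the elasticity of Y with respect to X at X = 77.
Elasticity = 3

Elasticity = (dY/dX) · (X/Y)

dY/dX = 63·X²
At X = 77: dY/dX = 373527, Y = 9587193

Elasticity = 373527 · (77 / 9587193) = 3

Interpretation: for a small percentage change in X, the percentage change in Y is approximately 3.00 times as large.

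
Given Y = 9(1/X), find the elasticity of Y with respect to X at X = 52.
Elasticity = -1

Elasticity = (dY/dX) · (X/Y)

dY/dX = -9/X²
At X = 52: dY/dX = -9/2704, Y = 9/52

Elasticity = (-9/2704) · (52 / (9/52)) = -1

Interpretation: for a small percentage change in X, the percentage change in Y is approximately -1.00 times as large.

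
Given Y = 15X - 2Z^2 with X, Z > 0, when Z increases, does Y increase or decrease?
Y decreases

Taking the partial derivative:
∂Y/∂Z = -4Z

∂Y/∂Z = -4Z < 0 (assuming positive values)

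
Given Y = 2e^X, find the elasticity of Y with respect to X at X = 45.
Elasticity = 45

Elasticity = (dY/dX) · (X/Y)

dY/dX = 2·e^X
At X = 45: dY/dX = 2·e^45, Y = 2·e^45

Elasticity = (2·e^45) · (45 / (2·e^45)) = 45

Interpretation: for a small percentage change in X, the percentage change in Y is approximately 45.00 times as large.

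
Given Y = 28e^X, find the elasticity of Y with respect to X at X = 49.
Elasticity = 49

Elasticity = (dY/dX) · (X/Y)

dY/dX = 28·e^X
At X = 49: dY/dX = 28·e^49, Y = 28·e^49

Elasticity = (28·e^49) · (49 / (28·e^49)) = 49

Interpretation: for a small percentage change in X, the percentage change in Y is approximately 49.00 times as large.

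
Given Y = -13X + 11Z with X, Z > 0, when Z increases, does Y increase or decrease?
Y increases

Taking the partial derivative:
∂Y/∂Z = 11

∂Y/∂Z = 11 > 0 (assuming positive values)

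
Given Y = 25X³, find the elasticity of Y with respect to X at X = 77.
Elasticity = 3

Elasticity = (dY/dX) · (X/Y)

dY/dX = 75·X²
At X = 77: dY/dX = 444675, Y = 11413325

Elasticity = 444675 · (77 / 11413325) = 3

Interpretation: for a small percentage change in X, the percentage change in Y is approximately 3.00 times as large.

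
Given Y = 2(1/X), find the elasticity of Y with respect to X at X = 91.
Elasticity = -1

Elasticity = (dY/dX) · (X/Y)

dY/dX = -2/X²
At X = 91: dY/dX = -2/8281, Y = 2/91

Elasticity = (-2/8281) · (91 / (2/91)) = -1

Interpretation: for a small percentage change in X, the percentage change in Y is approximately -1.00 times as large.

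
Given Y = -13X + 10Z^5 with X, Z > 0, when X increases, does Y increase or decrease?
Y decreases

Taking the partial derivative:
∂Y/∂X = -13

∂Y/∂X = -13 < 0 (assuming positive values)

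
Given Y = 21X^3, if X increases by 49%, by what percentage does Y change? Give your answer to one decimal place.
230.8%

For Y = 21X^3:
If X → X(1 + 0.49)
Then Y → Y · (1 + 0.49)^3
     ≈ Y · 3.3079

Percentage change = ((1 + 0.49)^3 − 1) × 100% ≈ 230.8%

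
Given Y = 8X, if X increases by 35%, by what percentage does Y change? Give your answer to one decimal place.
35.0%

For Y = 8X:
If X → X(1 + 0.35)
Then Y → Y · (1 + 0.35)^1
     = Y · 1.3500

Percentage change = ((1 + 0.35)^1 − 1) × 100% = 35.0%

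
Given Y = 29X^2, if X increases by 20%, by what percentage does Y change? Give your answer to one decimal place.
44.0%

For Y = 29X^2:
If X → X(1 + 0.2)
Then Y → Y · (1 + 0.2)^2
     = Y · 1.4400

Percentage change = ((1 + 0.2)^2 − 1) × 100% = 44.0%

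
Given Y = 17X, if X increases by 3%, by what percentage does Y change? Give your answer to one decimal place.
3.0%

For Y = 17X:
If X → X(1 + 0.03)
Then Y → Y · (1 + 0.03)^1
     = Y · 1.0300

Percentage change = ((1 + 0.03)^1 − 1) × 100% = 3.0%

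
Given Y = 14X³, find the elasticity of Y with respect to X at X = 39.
Elasticity = 3

Elasticity = (dY/dX) · (X/Y)

dY/dX = 42·X²
At X = 39: dY/dX = 63882, Y = 830466

Elasticity = 63882 · (39 / 830466) = 3

Interpretation: for a small percentage change in X, the percentage change in Y is approximately 3.00 times as large.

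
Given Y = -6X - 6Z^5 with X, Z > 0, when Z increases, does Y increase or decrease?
Y decreases

Taking the partial derivative:
∂Y/∂Z = -30Z^4

∂Y/∂Z = -30Z^4 < 0 (assuming positive values)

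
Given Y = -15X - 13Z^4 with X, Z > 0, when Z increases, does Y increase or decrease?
Y decreases

Taking the partial derivative:
∂Y/∂Z = -52Z^3

∂Y/∂Z = -52Z^3 < 0 (assuming positive values)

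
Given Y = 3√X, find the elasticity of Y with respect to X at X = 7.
Elasticity = 1/2

Elasticity = (dY/dX) · (X/Y)

dY/dX = 3/(2·√X)
At X = 7: dY/dX = 3·√7/14, Y = 3·√7

Elasticity = (3·√7/14) · (7 / (3·√7)) = 1/2

Interpretation: for a small percentage change in X, the percentage change in Y is approximately 0.50 times as large.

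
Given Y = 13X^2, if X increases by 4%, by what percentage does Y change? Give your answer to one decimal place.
8.2%

For Y = 13X^2:
If X → X(1 + 0.04)
Then Y → Y · (1 + 0.04)^2
     = Y · 1.0816

Percentage change = ((1 + 0.04)^2 − 1) × 100% ≈ 8.2%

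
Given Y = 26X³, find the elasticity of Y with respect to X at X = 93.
Elasticity = 3

Elasticity = (dY/dX) · (X/Y)

dY/dX = 78·X²
At X = 93: dY/dX = 674622, Y = 20913282

Elasticity = 674622 · (93 / 20913282) = 3

Interpretation: for a small percentage change in X, the percentage change in Y is approximately 3.00 times as large.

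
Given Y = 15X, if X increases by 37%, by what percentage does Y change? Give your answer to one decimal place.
37.0%

For Y = 15X:
If X → X(1 + 0.37)
Then Y → Y · (1 + 0.37)^1
     = Y · 1.3700

Percentage change = ((1 + 0.37)^1 − 1) × 100% = 37.0%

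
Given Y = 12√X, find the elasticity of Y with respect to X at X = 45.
Elasticity = 1/2

Elasticity = (dY/dX) · (X/Y)

dY/dX = 6/√X
At X = 45: dY/dX = 2·√5/5, Y = 36·√5

Elasticity = (2·√5/5) · (45 / (36·√5)) = 1/2

Interpretation: for a small percentage change in X, the percentage change in Y is approximately 0.50 times as large.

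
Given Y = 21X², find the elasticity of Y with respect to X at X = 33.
Elasticity = 2

Elasticity = (dY/dX) · (X/Y)

dY/dX = 42·X
At X = 33: dY/dX = 1386, Y = 22869

Elasticity = 1386 · (33 / 22869) = 2

Interpretation: for a small percentage change in X, the percentage change in Y is approximately 2.00 times as large.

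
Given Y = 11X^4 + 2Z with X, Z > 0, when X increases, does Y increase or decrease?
Y increases

Taking the partial derivative:
∂Y/∂X = 44X^3

∂Y/∂X = 44X^3 > 0 (assuming positive values)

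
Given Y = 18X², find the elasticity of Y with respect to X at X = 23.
Elasticity = 2

Elasticity = (dY/dX) · (X/Y)

dY/dX = 36·X
At X = 23: dY/dX = 828, Y = 9522

Elasticity = 828 · (23 / 9522) = 2

Interpretation: for a small percentage change in X, the percentage change in Y is approximately 2.00 times as large.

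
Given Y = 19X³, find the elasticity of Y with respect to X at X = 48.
Elasticity = 3

Elasticity = (dY/dX) · (X/Y)

dY/dX = 57·X²
At X = 48: dY/dX = 131328, Y = 2101248

Elasticity = 131328 · (48 / 2101248) = 3

Interpretation: for a small percentage change in X, the percentage change in Y is approximately 3.00 times as large.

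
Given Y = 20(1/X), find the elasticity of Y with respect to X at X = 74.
Elasticity = -1

Elasticity = (dY/dX) · (X/Y)

dY/dX = -20/X²
At X = 74: dY/dX = -5/1369, Y = 10/37

Elasticity = (-5/1369) · (74 / (10/37)) = -1

Interpretation: for a small percentage change in X, the percentage change in Y is approximately -1.00 times as large.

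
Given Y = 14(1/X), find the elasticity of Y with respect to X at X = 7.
Elasticity = -1

Elasticity = (dY/dX) · (X/Y)

dY/dX = -14/X²
At X = 7: dY/dX = -2/7, Y = 2

Elasticity = (-2/7) · (7 / 2) = -1

Interpretation: for a small percentage change in X, the percentage change in Y is approximately -1.00 times as large.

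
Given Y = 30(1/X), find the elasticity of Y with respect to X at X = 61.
Elasticity = -1

Elasticity = (dY/dX) · (X/Y)

dY/dX = -30/X²
At X = 61: dY/dX = -30/3721, Y = 30/61

Elasticity = (-30/3721) · (61 / (30/61)) = -1

Interpretation: for a small percentage change in X, the percentage change in Y is approximately -1.00 times as large.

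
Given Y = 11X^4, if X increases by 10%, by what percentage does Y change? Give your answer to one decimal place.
46.4%

For Y = 11X^4:
If X → X(1 + 0.1)
Then Y → Y · (1 + 0.1)^4
     = Y · 1.4641

Percentage change = ((1 + 0.1)^4 − 1) × 100% ≈ 46.4%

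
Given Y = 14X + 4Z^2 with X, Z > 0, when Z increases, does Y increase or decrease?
Y increases

Taking the partial derivative:
∂Y/∂Z = 8Z

∂Y/∂Z = 8Z > 0 (assuming positive values)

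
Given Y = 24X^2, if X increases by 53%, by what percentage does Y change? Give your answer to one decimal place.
134.1%

For Y = 24X^2:
If X → X(1 + 0.53)
Then Y → Y · (1 + 0.53)^2
     = Y · 2.3409

Percentage change = ((1 + 0.53)^2 − 1) × 100% ≈ 134.1%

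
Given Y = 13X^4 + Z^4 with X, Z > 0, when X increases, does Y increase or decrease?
Y increases

Taking the partial derivative:
∂Y/∂X = 52X^3

∂Y/∂X = 52X^3 > 0 (assuming positive values)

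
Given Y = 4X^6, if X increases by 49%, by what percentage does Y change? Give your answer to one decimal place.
994.3%

For Y = 4X^6:
If X → X(1 + 0.49)
Then Y → Y · (1 + 0.49)^6
     ≈ Y · 10.9425

Percentage change = ((1 + 0.49)^6 − 1) × 100% ≈ 994.3%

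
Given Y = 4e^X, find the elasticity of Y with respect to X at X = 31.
Elasticity = 31

Elasticity = (dY/dX) · (X/Y)

dY/dX = 4·e^X
At X = 31: dY/dX = 4·e^31, Y = 4·e^31

Elasticity = (4·e^31) · (31 / (4·e^31)) = 31

Interpretation: for a small percentage change in X, the percentage change in Y is approximately 31.00 times as large.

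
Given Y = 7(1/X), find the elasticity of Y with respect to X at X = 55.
Elasticity = -1

Elasticity = (dY/dX) · (X/Y)

dY/dX = -7/X²
At X = 55: dY/dX = -7/3025, Y = 7/55

Elasticity = (-7/3025) · (55 / (7/55)) = -1

Interpretation: for a small percentage change in X, the percentage change in Y is approximately -1.00 times as large.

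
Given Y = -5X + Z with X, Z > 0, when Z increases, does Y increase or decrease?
Y increases

Taking the partial derivative:
∂Y/∂Z = 1

∂Y/∂Z = 1 > 0 (assuming positive values)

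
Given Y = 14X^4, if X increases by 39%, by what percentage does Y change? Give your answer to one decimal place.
273.3%

For Y = 14X^4:
If X → X(1 + 0.39)
Then Y → Y · (1 + 0.39)^4
     ≈ Y · 3.7330

Percentage change = ((1 + 0.39)^4 − 1) × 100% ≈ 273.3%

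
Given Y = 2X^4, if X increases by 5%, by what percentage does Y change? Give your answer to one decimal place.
21.6%

For Y = 2X^4:
If X → X(1 + 0.05)
Then Y → Y · (1 + 0.05)^4
     ≈ Y · 1.2155

Percentage change = ((1 + 0.05)^4 − 1) × 100% ≈ 21.6%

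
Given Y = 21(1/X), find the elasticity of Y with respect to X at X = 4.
Elasticity = -1

Elasticity = (dY/dX) · (X/Y)

dY/dX = -21/X²
At X = 4: dY/dX = -21/16, Y = 21/4

Elasticity = (-21/16) · (4 / (21/4)) = -1

Interpretation: for a small percentage change in X, the percentage change in Y is approximately -1.00 times as large.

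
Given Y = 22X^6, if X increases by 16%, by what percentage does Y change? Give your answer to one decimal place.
143.6%

For Y = 22X^6:
If X → X(1 + 0.16)
Then Y → Y · (1 + 0.16)^6
     ≈ Y · 2.4364

Percentage change = ((1 + 0.16)^6 − 1) × 100% ≈ 143.6%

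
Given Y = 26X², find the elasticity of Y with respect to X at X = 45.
Elasticity = 2

Elasticity = (dY/dX) · (X/Y)

dY/dX = 52·X
At X = 45: dY/dX = 2340, Y = 52650

Elasticity = 2340 · (45 / 52650) = 2

Interpretation: for a small percentage change in X, the percentage change in Y is approximately 2.00 times as large.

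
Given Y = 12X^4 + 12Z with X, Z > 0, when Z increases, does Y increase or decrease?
Y increases

Taking the partial derivative:
∂Y/∂Z = 12

∂Y/∂Z = 12 > 0 (assuming positive values)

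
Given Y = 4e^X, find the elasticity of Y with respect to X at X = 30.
Elasticity = 30

Elasticity = (dY/dX) · (X/Y)

dY/dX = 4·e^X
At X = 30: dY/dX = 4·e^30, Y = 4·e^30

Elasticity = (4·e^30) · (30 / (4·e^30)) = 30

Interpretation: for a small percentage change in X, the percentage change in Y is approximately 30.00 times as large.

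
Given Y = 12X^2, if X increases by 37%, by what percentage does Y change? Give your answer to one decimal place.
87.7%

For Y = 12X^2:
If X → X(1 + 0.37)
Then Y → Y · (1 + 0.37)^2
     = Y · 1.8769

Percentage change = ((1 + 0.37)^2 − 1) × 100% ≈ 87.7%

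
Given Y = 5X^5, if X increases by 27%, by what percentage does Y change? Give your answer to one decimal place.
230.4%

For Y = 5X^5:
If X → X(1 + 0.27)
Then Y → Y · (1 + 0.27)^5
     ≈ Y · 3.3038

Percentage change = ((1 + 0.27)^5 − 1) × 100% ≈ 230.4%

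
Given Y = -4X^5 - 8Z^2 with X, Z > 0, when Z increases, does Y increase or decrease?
Y decreases

Taking the partial derivative:
∂Y/∂Z = -16Z

∂Y/∂Z = -16Z < 0 (assuming positive values)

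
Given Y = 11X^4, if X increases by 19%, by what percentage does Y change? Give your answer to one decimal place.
100.5%

For Y = 11X^4:
If X → X(1 + 0.19)
Then Y → Y · (1 + 0.19)^4
     ≈ Y · 2.0053

Percentage change = ((1 + 0.19)^4 − 1) × 100% ≈ 100.5%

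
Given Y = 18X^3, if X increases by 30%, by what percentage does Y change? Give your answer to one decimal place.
119.7%

For Y = 18X^3:
If X → X(1 + 0.3)
Then Y → Y · (1 + 0.3)^3
     = Y · 2.1970

Percentage change = ((1 + 0.3)^3 − 1) × 100% = 119.7%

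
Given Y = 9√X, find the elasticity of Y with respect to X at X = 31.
Elasticity = 1/2

Elasticity = (dY/dX) · (X/Y)

dY/dX = 9/(2·√X)
At X = 31: dY/dX = 9·√31/62, Y = 9·√31

Elasticity = (9·√31/62) · (31 / (9·√31)) = 1/2

Interpretation: for a small percentage change in X, the percentage change in Y is approximately 0.50 times as large.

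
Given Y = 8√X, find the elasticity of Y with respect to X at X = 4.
Elasticity = 1/2

Elasticity = (dY/dX) · (X/Y)

dY/dX = 4/√X
At X = 4: dY/dX = 2, Y = 16

Elasticity = 2 · (4 / 16) = 1/2

Interpretation: for a small percentage change in X, the percentage change in Y is approximately 0.50 times as large.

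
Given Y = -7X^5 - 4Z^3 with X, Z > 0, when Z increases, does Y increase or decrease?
Y decreases

Taking the partial derivative:
∂Y/∂Z = -12Z^2

∂Y/∂Z = -12Z^2 < 0 (assuming positive values)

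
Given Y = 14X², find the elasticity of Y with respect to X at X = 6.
Elasticity = 2

Elasticity = (dY/dX) · (X/Y)

dY/dX = 28·X
At X = 6: dY/dX = 168, Y = 504

Elasticity = 168 · (6 / 504) = 2

Interpretation: for a small percentage change in X, the percentage change in Y is approximately 2.00 times as large.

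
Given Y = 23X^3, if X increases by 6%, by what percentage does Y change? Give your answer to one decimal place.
19.1%

For Y = 23X^3:
If X → X(1 + 0.06)
Then Y → Y · (1 + 0.06)^3
     ≈ Y · 1.1910

Percentage change = ((1 + 0.06)^3 − 1) × 100% ≈ 19.1%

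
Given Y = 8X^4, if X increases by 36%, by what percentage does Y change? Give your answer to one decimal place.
242.1%

For Y = 8X^4:
If X → X(1 + 0.36)
Then Y → Y · (1 + 0.36)^4
     ≈ Y · 3.4210

Percentage change = ((1 + 0.36)^4 − 1) × 100% ≈ 242.1%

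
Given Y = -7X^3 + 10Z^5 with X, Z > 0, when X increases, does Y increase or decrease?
Y decreases

Taking the partial derivative:
∂Y/∂X = -21X^2

∂Y/∂X = -21X^2 < 0 (assuming positive values)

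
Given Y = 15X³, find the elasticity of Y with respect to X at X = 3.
Elasticity = 3

Elasticity = (dY/dX) · (X/Y)

dY/dX = 45·X²
At X = 3: dY/dX = 405, Y = 405

Elasticity = 405 · (3 / 405) = 3

Interpretation: for a small percentage change in X, the percentage change in Y is approximately 3.00 times as large.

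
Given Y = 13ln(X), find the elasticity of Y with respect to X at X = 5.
Elasticity = 1/ln(5) ≈ 0.6213

Elasticity = (dY/dX) · (X/Y)

dY/dX = 13/X
At X = 5: dY/dX = 13/5, Y = 13·ln(5)

Elasticity = (13/5) · (5 / (13·ln(5))) = 1/ln(5) ≈ 0.6213

Interpretation: for a small percentage change in X, the percentage change in Y is approximately 0.62 times as large.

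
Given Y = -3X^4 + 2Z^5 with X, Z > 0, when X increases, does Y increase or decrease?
Y decreases

Taking the partial derivative:
∂Y/∂X = -12X^3

∂Y/∂X = -12X^3 < 0 (assuming positive values)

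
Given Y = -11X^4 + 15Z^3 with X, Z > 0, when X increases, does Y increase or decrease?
Y decreases

Taking the partial derivative:
∂Y/∂X = -44X^3

∂Y/∂X = -44X^3 < 0 (assuming positive values)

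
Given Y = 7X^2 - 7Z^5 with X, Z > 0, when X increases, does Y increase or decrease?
Y increases

Taking the partial derivative:
∂Y/∂X = 14X

∂Y/∂X = 14X > 0 (assuming positive values)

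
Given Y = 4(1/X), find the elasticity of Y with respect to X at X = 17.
Elasticity = -1

Elasticity = (dY/dX) · (X/Y)

dY/dX = -4/X²
At X = 17: dY/dX = -4/289, Y = 4/17

Elasticity = (-4/289) · (17 / (4/17)) = -1

Interpretation: for a small percentage change in X, the percentage change in Y is approximately -1.00 times as large.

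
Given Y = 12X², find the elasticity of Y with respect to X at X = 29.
Elasticity = 2

Elasticity = (dY/dX) · (X/Y)

dY/dX = 24·X
At X = 29: dY/dX = 696, Y = 10092

Elasticity = 696 · (29 / 10092) = 2

Interpretation: for a small percentage change in X, the percentage change in Y is approximately 2.00 times as large.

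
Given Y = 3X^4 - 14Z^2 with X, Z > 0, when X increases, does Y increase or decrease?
Y increases

Taking the partial derivative:
∂Y/∂X = 12X^3

∂Y/∂X = 12X^3 > 0 (assuming positive values)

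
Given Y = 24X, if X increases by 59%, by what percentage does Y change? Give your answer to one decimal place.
59.0%

For Y = 24X:
If X → X(1 + 0.59)
Then Y → Y · (1 + 0.59)^1
     = Y · 1.5900

Percentage change = ((1 + 0.59)^1 − 1) × 100% = 59.0%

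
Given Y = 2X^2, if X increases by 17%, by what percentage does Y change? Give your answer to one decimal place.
36.9%

For Y = 2X^2:
If X → X(1 + 0.17)
Then Y → Y · (1 + 0.17)^2
     = Y · 1.3689

Percentage change = ((1 + 0.17)^2 − 1) × 100% ≈ 36.9%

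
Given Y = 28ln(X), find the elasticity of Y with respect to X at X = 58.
Elasticity = 1/ln(58) ≈ 0.2463

Elasticity = (dY/dX) · (X/Y)

dY/dX = 28/X
At X = 58: dY/dX = 14/29, Y = 28·ln(58)

Elasticity = (14/29) · (58 / (28·ln(58))) = 1/ln(58) ≈ 0.2463

Interpretation: for a small percentage change in X, the percentage change in Y is approximately 0.25 times as large.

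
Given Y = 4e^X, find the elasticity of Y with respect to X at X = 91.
Elasticity = 91

Elasticity = (dY/dX) · (X/Y)

dY/dX = 4·e^X
At X = 91: dY/dX = 4·e^91, Y = 4·e^91

Elasticity = (4·e^91) · (91 / (4·e^91)) = 91

Interpretation: for a small percentage change in X, the percentage change in Y is approximately 91.00 times as large.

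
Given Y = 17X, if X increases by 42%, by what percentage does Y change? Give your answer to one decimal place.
42.0%

For Y = 17X:
If X → X(1 + 0.42)
Then Y → Y · (1 + 0.42)^1
     = Y · 1.4200

Percentage change = ((1 + 0.42)^1 − 1) × 100% = 42.0%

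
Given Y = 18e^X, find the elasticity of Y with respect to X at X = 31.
Elasticity = 31

Elasticity = (dY/dX) · (X/Y)

dY/dX = 18·e^X
At X = 31: dY/dX = 18·e^31, Y = 18·e^31

Elasticity = (18·e^31) · (31 / (18·e^31)) = 31

Interpretation: for a small percentage change in X, the percentage change in Y is approximately 31.00 times as large.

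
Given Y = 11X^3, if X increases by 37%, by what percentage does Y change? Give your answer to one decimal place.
157.1%

For Y = 11X^3:
If X → X(1 + 0.37)
Then Y → Y · (1 + 0.37)^3
     ≈ Y · 2.5714

Percentage change = ((1 + 0.37)^3 − 1) × 100% ≈ 157.1%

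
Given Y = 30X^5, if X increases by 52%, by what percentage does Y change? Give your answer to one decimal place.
711.4%

For Y = 30X^5:
If X → X(1 + 0.52)
Then Y → Y · (1 + 0.52)^5
     ≈ Y · 8.1137

Percentage change = ((1 + 0.52)^5 − 1) × 100% ≈ 711.4%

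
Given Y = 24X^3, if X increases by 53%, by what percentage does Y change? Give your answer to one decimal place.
258.2%

For Y = 24X^3:
If X → X(1 + 0.53)
Then Y → Y · (1 + 0.53)^3
     ≈ Y · 3.5816

Percentage change = ((1 + 0.53)^3 − 1) × 100% ≈ 258.2%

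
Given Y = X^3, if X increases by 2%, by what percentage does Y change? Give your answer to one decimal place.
6.1%

For Y = X^3:
If X → X(1 + 0.02)
Then Y → Y · (1 + 0.02)^3
     ≈ Y · 1.0612

Percentage change = ((1 + 0.02)^3 − 1) × 100% ≈ 6.1%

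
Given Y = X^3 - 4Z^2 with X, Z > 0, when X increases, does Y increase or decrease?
Y increases

Taking the partial derivative:
∂Y/∂X = 3X^2

∂Y/∂X = 3X^2 > 0 (assuming positive values)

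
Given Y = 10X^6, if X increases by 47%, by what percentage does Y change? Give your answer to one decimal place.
909.0%

For Y = 10X^6:
If X → X(1 + 0.47)
Then Y → Y · (1 + 0.47)^6
     ≈ Y · 10.0903

Percentage change = ((1 + 0.47)^6 − 1) × 100% ≈ 909.0%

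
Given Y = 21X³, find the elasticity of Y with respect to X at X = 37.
Elasticity = 3

Elasticity = (dY/dX) · (X/Y)

dY/dX = 63·X²
At X = 37: dY/dX = 86247, Y = 1063713

Elasticity = 86247 · (37 / 1063713) = 3

Interpretation: for a small percentage change in X, the percentage change in Y is approximately 3.00 times as large.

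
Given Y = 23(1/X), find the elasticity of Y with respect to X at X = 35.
Elasticity = -1

Elasticity = (dY/dX) · (X/Y)

dY/dX = -23/X²
At X = 35: dY/dX = -23/1225, Y = 23/35

Elasticity = (-23/1225) · (35 / (23/35)) = -1

Interpretation: for a small percentage change in X, the percentage change in Y is approximately -1.00 times as large.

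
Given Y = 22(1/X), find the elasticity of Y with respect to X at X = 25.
Elasticity = -1

Elasticity = (dY/dX) · (X/Y)

dY/dX = -22/X²
At X = 25: dY/dX = -22/625, Y = 22/25

Elasticity = (-22/625) · (25 / (22/25)) = -1

Interpretation: for a small percentage change in X, the percentage change in Y is approximately -1.00 times as large.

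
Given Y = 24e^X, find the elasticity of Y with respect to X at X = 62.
Elasticity = 62

Elasticity = (dY/dX) · (X/Y)

dY/dX = 24·e^X
At X = 62: dY/dX = 24·e^62, Y = 24·e^62

Elasticity = (24·e^62) · (62 / (24·e^62)) = 62

Interpretation: for a small percentage change in X, the percentage change in Y is approximately 62.00 times as large.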